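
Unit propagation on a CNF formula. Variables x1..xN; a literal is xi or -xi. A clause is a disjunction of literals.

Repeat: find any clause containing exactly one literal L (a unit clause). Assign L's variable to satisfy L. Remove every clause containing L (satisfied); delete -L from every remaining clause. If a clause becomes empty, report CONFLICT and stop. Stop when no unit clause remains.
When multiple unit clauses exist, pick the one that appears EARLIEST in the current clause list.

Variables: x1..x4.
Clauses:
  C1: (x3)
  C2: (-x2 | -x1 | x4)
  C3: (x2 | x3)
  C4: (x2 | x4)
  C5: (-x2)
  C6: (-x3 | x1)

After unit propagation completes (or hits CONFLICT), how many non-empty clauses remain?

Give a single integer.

Answer: 0

Derivation:
unit clause [3] forces x3=T; simplify:
  drop -3 from [-3, 1] -> [1]
  satisfied 2 clause(s); 4 remain; assigned so far: [3]
unit clause [-2] forces x2=F; simplify:
  drop 2 from [2, 4] -> [4]
  satisfied 2 clause(s); 2 remain; assigned so far: [2, 3]
unit clause [4] forces x4=T; simplify:
  satisfied 1 clause(s); 1 remain; assigned so far: [2, 3, 4]
unit clause [1] forces x1=T; simplify:
  satisfied 1 clause(s); 0 remain; assigned so far: [1, 2, 3, 4]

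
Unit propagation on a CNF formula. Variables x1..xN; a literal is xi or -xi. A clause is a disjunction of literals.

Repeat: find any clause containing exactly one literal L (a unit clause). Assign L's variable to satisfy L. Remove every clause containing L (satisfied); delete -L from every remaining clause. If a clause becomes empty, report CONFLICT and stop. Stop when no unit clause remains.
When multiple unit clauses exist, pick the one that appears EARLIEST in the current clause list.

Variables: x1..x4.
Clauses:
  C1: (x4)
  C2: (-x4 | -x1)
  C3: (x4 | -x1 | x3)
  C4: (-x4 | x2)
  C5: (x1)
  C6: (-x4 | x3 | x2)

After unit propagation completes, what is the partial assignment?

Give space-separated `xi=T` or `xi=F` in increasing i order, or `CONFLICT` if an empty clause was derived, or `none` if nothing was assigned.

unit clause [4] forces x4=T; simplify:
  drop -4 from [-4, -1] -> [-1]
  drop -4 from [-4, 2] -> [2]
  drop -4 from [-4, 3, 2] -> [3, 2]
  satisfied 2 clause(s); 4 remain; assigned so far: [4]
unit clause [-1] forces x1=F; simplify:
  drop 1 from [1] -> [] (empty!)
  satisfied 1 clause(s); 3 remain; assigned so far: [1, 4]
CONFLICT (empty clause)

Answer: CONFLICT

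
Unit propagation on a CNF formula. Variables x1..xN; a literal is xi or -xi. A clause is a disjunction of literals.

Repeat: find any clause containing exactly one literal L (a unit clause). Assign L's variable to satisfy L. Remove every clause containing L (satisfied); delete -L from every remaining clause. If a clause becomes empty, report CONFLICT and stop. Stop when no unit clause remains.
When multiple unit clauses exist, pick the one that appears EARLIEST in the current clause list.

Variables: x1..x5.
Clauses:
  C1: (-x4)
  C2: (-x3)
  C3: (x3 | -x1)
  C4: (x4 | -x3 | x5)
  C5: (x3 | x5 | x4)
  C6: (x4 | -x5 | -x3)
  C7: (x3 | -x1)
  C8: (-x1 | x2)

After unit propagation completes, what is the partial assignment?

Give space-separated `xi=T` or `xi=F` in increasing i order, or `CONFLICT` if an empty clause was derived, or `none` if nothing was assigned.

unit clause [-4] forces x4=F; simplify:
  drop 4 from [4, -3, 5] -> [-3, 5]
  drop 4 from [3, 5, 4] -> [3, 5]
  drop 4 from [4, -5, -3] -> [-5, -3]
  satisfied 1 clause(s); 7 remain; assigned so far: [4]
unit clause [-3] forces x3=F; simplify:
  drop 3 from [3, -1] -> [-1]
  drop 3 from [3, 5] -> [5]
  drop 3 from [3, -1] -> [-1]
  satisfied 3 clause(s); 4 remain; assigned so far: [3, 4]
unit clause [-1] forces x1=F; simplify:
  satisfied 3 clause(s); 1 remain; assigned so far: [1, 3, 4]
unit clause [5] forces x5=T; simplify:
  satisfied 1 clause(s); 0 remain; assigned so far: [1, 3, 4, 5]

Answer: x1=F x3=F x4=F x5=T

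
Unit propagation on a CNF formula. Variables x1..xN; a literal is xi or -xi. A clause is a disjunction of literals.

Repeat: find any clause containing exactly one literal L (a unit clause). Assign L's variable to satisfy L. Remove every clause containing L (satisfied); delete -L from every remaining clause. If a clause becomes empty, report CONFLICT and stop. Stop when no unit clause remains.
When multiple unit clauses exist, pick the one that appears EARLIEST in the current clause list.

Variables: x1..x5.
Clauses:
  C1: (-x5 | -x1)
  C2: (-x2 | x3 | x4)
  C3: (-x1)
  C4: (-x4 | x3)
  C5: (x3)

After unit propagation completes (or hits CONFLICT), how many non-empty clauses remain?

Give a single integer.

unit clause [-1] forces x1=F; simplify:
  satisfied 2 clause(s); 3 remain; assigned so far: [1]
unit clause [3] forces x3=T; simplify:
  satisfied 3 clause(s); 0 remain; assigned so far: [1, 3]

Answer: 0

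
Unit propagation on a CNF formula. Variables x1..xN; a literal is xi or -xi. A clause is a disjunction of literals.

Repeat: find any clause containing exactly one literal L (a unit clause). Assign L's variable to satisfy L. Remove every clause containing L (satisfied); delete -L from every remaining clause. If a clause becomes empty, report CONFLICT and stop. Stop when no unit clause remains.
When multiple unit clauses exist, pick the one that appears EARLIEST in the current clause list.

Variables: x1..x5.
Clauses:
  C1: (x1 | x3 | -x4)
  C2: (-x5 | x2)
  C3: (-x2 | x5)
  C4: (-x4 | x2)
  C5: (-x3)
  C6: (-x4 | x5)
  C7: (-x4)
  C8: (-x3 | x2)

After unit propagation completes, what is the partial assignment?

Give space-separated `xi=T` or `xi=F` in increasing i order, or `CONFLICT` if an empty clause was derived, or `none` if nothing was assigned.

unit clause [-3] forces x3=F; simplify:
  drop 3 from [1, 3, -4] -> [1, -4]
  satisfied 2 clause(s); 6 remain; assigned so far: [3]
unit clause [-4] forces x4=F; simplify:
  satisfied 4 clause(s); 2 remain; assigned so far: [3, 4]

Answer: x3=F x4=F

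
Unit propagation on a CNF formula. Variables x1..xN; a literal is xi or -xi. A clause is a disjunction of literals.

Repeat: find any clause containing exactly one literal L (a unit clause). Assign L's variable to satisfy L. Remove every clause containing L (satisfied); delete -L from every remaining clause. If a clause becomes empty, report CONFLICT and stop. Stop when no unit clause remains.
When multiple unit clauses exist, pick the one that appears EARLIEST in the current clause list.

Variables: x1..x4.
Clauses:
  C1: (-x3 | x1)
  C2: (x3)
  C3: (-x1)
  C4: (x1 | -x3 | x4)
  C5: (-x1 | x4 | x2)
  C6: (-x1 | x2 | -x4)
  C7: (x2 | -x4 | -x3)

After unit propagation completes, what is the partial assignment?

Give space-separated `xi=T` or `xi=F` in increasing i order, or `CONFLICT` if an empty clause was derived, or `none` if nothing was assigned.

unit clause [3] forces x3=T; simplify:
  drop -3 from [-3, 1] -> [1]
  drop -3 from [1, -3, 4] -> [1, 4]
  drop -3 from [2, -4, -3] -> [2, -4]
  satisfied 1 clause(s); 6 remain; assigned so far: [3]
unit clause [1] forces x1=T; simplify:
  drop -1 from [-1] -> [] (empty!)
  drop -1 from [-1, 4, 2] -> [4, 2]
  drop -1 from [-1, 2, -4] -> [2, -4]
  satisfied 2 clause(s); 4 remain; assigned so far: [1, 3]
CONFLICT (empty clause)

Answer: CONFLICT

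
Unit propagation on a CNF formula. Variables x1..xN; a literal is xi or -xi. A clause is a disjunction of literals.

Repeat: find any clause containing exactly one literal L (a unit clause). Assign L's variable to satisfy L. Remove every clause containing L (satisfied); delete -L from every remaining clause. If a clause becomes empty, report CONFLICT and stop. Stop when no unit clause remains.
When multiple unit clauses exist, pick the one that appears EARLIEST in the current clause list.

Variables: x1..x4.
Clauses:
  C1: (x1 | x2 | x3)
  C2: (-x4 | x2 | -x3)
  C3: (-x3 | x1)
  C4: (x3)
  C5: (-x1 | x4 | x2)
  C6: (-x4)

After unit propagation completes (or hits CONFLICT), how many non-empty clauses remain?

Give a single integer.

Answer: 0

Derivation:
unit clause [3] forces x3=T; simplify:
  drop -3 from [-4, 2, -3] -> [-4, 2]
  drop -3 from [-3, 1] -> [1]
  satisfied 2 clause(s); 4 remain; assigned so far: [3]
unit clause [1] forces x1=T; simplify:
  drop -1 from [-1, 4, 2] -> [4, 2]
  satisfied 1 clause(s); 3 remain; assigned so far: [1, 3]
unit clause [-4] forces x4=F; simplify:
  drop 4 from [4, 2] -> [2]
  satisfied 2 clause(s); 1 remain; assigned so far: [1, 3, 4]
unit clause [2] forces x2=T; simplify:
  satisfied 1 clause(s); 0 remain; assigned so far: [1, 2, 3, 4]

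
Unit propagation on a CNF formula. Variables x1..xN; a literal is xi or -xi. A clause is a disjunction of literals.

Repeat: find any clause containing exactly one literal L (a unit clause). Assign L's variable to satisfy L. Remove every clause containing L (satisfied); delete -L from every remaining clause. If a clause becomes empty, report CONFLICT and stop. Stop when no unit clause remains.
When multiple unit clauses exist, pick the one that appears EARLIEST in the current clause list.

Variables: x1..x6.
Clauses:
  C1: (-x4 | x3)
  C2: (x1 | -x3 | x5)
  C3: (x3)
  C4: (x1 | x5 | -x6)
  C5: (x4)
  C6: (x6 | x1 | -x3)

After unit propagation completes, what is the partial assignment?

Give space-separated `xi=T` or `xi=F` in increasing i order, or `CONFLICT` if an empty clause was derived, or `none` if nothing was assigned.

unit clause [3] forces x3=T; simplify:
  drop -3 from [1, -3, 5] -> [1, 5]
  drop -3 from [6, 1, -3] -> [6, 1]
  satisfied 2 clause(s); 4 remain; assigned so far: [3]
unit clause [4] forces x4=T; simplify:
  satisfied 1 clause(s); 3 remain; assigned so far: [3, 4]

Answer: x3=T x4=T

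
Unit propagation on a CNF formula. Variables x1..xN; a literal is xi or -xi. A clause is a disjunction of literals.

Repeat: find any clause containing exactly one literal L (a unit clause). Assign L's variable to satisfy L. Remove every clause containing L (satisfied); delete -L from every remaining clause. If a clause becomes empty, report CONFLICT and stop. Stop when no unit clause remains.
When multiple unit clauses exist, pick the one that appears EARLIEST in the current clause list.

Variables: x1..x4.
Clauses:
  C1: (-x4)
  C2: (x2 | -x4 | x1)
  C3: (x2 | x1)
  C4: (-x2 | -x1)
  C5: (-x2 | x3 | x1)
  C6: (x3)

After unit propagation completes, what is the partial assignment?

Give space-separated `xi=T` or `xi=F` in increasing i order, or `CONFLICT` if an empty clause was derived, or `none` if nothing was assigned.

unit clause [-4] forces x4=F; simplify:
  satisfied 2 clause(s); 4 remain; assigned so far: [4]
unit clause [3] forces x3=T; simplify:
  satisfied 2 clause(s); 2 remain; assigned so far: [3, 4]

Answer: x3=T x4=F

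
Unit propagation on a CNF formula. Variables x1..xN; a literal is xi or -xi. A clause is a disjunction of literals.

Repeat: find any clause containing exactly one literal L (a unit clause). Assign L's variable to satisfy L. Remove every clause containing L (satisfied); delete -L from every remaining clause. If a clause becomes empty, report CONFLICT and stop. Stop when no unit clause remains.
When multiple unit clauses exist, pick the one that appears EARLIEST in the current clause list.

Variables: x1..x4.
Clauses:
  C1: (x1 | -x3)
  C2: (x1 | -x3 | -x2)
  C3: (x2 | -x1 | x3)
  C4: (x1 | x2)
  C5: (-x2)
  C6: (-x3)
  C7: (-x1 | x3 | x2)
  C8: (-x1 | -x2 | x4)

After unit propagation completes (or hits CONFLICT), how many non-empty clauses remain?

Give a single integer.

Answer: 0

Derivation:
unit clause [-2] forces x2=F; simplify:
  drop 2 from [2, -1, 3] -> [-1, 3]
  drop 2 from [1, 2] -> [1]
  drop 2 from [-1, 3, 2] -> [-1, 3]
  satisfied 3 clause(s); 5 remain; assigned so far: [2]
unit clause [1] forces x1=T; simplify:
  drop -1 from [-1, 3] -> [3]
  drop -1 from [-1, 3] -> [3]
  satisfied 2 clause(s); 3 remain; assigned so far: [1, 2]
unit clause [3] forces x3=T; simplify:
  drop -3 from [-3] -> [] (empty!)
  satisfied 2 clause(s); 1 remain; assigned so far: [1, 2, 3]
CONFLICT (empty clause)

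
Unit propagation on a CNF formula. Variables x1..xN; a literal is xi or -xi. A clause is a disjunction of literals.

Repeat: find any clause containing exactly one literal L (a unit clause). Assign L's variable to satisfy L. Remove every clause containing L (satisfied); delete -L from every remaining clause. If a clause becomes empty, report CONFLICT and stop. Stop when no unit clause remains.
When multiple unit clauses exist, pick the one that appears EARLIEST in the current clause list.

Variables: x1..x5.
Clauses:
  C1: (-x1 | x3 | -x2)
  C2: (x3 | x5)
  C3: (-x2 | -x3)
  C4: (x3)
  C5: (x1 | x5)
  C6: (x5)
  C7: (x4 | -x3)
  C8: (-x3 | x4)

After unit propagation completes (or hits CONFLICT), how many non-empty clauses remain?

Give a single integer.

Answer: 0

Derivation:
unit clause [3] forces x3=T; simplify:
  drop -3 from [-2, -3] -> [-2]
  drop -3 from [4, -3] -> [4]
  drop -3 from [-3, 4] -> [4]
  satisfied 3 clause(s); 5 remain; assigned so far: [3]
unit clause [-2] forces x2=F; simplify:
  satisfied 1 clause(s); 4 remain; assigned so far: [2, 3]
unit clause [5] forces x5=T; simplify:
  satisfied 2 clause(s); 2 remain; assigned so far: [2, 3, 5]
unit clause [4] forces x4=T; simplify:
  satisfied 2 clause(s); 0 remain; assigned so far: [2, 3, 4, 5]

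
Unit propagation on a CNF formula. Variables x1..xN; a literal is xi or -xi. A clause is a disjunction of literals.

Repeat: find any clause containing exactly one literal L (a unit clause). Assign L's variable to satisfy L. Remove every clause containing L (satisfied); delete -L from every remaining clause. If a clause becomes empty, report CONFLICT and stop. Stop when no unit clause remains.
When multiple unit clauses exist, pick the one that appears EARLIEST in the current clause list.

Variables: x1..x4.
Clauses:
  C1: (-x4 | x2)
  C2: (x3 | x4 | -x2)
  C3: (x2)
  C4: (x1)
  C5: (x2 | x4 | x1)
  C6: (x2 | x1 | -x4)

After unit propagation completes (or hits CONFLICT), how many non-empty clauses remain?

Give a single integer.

Answer: 1

Derivation:
unit clause [2] forces x2=T; simplify:
  drop -2 from [3, 4, -2] -> [3, 4]
  satisfied 4 clause(s); 2 remain; assigned so far: [2]
unit clause [1] forces x1=T; simplify:
  satisfied 1 clause(s); 1 remain; assigned so far: [1, 2]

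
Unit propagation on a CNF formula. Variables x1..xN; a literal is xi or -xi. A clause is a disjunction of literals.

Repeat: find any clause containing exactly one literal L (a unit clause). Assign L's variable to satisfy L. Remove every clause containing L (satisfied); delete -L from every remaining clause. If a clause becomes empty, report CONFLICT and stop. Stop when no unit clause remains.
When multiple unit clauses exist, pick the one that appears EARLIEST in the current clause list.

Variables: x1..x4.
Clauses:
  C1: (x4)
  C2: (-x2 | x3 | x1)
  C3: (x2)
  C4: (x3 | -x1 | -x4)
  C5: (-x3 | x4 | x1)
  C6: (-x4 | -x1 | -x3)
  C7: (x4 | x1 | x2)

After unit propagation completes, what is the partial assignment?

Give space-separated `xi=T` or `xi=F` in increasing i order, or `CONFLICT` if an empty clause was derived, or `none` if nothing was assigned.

Answer: x2=T x4=T

Derivation:
unit clause [4] forces x4=T; simplify:
  drop -4 from [3, -1, -4] -> [3, -1]
  drop -4 from [-4, -1, -3] -> [-1, -3]
  satisfied 3 clause(s); 4 remain; assigned so far: [4]
unit clause [2] forces x2=T; simplify:
  drop -2 from [-2, 3, 1] -> [3, 1]
  satisfied 1 clause(s); 3 remain; assigned so far: [2, 4]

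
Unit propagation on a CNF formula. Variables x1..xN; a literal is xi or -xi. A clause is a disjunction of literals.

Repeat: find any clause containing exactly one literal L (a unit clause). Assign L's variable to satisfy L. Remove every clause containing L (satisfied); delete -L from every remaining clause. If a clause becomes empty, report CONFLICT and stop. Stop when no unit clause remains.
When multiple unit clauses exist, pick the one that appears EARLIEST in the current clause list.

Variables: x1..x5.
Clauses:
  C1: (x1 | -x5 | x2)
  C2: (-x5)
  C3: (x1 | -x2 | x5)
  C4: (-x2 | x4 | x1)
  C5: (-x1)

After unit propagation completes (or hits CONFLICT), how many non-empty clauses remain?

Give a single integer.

Answer: 0

Derivation:
unit clause [-5] forces x5=F; simplify:
  drop 5 from [1, -2, 5] -> [1, -2]
  satisfied 2 clause(s); 3 remain; assigned so far: [5]
unit clause [-1] forces x1=F; simplify:
  drop 1 from [1, -2] -> [-2]
  drop 1 from [-2, 4, 1] -> [-2, 4]
  satisfied 1 clause(s); 2 remain; assigned so far: [1, 5]
unit clause [-2] forces x2=F; simplify:
  satisfied 2 clause(s); 0 remain; assigned so far: [1, 2, 5]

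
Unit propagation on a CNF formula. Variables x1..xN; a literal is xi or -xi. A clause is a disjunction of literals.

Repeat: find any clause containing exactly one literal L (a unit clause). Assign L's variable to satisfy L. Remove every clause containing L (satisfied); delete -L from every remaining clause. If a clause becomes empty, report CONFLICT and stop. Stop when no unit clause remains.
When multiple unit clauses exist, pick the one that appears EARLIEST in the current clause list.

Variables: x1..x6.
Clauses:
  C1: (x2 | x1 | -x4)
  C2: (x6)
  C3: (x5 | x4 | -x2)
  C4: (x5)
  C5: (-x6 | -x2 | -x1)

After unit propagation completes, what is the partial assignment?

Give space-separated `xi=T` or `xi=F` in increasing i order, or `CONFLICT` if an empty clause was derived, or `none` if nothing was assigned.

unit clause [6] forces x6=T; simplify:
  drop -6 from [-6, -2, -1] -> [-2, -1]
  satisfied 1 clause(s); 4 remain; assigned so far: [6]
unit clause [5] forces x5=T; simplify:
  satisfied 2 clause(s); 2 remain; assigned so far: [5, 6]

Answer: x5=T x6=T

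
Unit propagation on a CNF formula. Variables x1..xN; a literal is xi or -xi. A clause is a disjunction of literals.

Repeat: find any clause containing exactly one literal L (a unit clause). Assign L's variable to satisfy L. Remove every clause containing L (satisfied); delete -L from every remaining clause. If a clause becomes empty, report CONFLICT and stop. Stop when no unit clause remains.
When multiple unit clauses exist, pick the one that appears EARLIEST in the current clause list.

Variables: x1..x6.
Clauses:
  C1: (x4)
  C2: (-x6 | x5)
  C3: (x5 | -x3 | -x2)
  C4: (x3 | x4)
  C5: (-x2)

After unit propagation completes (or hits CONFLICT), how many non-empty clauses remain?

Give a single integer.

unit clause [4] forces x4=T; simplify:
  satisfied 2 clause(s); 3 remain; assigned so far: [4]
unit clause [-2] forces x2=F; simplify:
  satisfied 2 clause(s); 1 remain; assigned so far: [2, 4]

Answer: 1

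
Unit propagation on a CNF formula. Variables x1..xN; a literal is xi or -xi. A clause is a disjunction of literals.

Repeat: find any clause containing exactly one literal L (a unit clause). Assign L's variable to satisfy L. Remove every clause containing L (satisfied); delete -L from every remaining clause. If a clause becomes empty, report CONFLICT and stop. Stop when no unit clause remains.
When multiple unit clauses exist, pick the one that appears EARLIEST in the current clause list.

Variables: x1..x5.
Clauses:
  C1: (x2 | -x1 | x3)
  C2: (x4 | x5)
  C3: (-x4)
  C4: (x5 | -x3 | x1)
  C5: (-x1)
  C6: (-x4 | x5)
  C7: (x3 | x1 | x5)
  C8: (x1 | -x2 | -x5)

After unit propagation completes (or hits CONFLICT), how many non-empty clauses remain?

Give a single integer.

Answer: 0

Derivation:
unit clause [-4] forces x4=F; simplify:
  drop 4 from [4, 5] -> [5]
  satisfied 2 clause(s); 6 remain; assigned so far: [4]
unit clause [5] forces x5=T; simplify:
  drop -5 from [1, -2, -5] -> [1, -2]
  satisfied 3 clause(s); 3 remain; assigned so far: [4, 5]
unit clause [-1] forces x1=F; simplify:
  drop 1 from [1, -2] -> [-2]
  satisfied 2 clause(s); 1 remain; assigned so far: [1, 4, 5]
unit clause [-2] forces x2=F; simplify:
  satisfied 1 clause(s); 0 remain; assigned so far: [1, 2, 4, 5]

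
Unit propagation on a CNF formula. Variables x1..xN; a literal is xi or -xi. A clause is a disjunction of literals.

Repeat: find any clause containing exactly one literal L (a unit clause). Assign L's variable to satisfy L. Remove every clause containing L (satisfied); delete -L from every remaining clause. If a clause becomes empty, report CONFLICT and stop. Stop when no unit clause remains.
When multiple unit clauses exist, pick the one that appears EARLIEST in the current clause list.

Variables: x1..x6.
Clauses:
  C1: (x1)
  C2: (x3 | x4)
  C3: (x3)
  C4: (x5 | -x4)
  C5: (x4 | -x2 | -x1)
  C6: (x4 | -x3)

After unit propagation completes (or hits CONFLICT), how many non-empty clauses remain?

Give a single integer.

unit clause [1] forces x1=T; simplify:
  drop -1 from [4, -2, -1] -> [4, -2]
  satisfied 1 clause(s); 5 remain; assigned so far: [1]
unit clause [3] forces x3=T; simplify:
  drop -3 from [4, -3] -> [4]
  satisfied 2 clause(s); 3 remain; assigned so far: [1, 3]
unit clause [4] forces x4=T; simplify:
  drop -4 from [5, -4] -> [5]
  satisfied 2 clause(s); 1 remain; assigned so far: [1, 3, 4]
unit clause [5] forces x5=T; simplify:
  satisfied 1 clause(s); 0 remain; assigned so far: [1, 3, 4, 5]

Answer: 0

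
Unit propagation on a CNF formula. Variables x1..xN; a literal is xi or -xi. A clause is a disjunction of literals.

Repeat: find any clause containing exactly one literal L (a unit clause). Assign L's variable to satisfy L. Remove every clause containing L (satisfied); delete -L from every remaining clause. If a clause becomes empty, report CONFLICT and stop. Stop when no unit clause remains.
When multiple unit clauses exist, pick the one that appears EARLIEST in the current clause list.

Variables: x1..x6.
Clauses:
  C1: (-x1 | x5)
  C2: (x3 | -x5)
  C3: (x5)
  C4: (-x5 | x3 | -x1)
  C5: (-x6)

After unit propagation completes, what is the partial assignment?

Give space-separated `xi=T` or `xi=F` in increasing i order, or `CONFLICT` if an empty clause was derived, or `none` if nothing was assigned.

unit clause [5] forces x5=T; simplify:
  drop -5 from [3, -5] -> [3]
  drop -5 from [-5, 3, -1] -> [3, -1]
  satisfied 2 clause(s); 3 remain; assigned so far: [5]
unit clause [3] forces x3=T; simplify:
  satisfied 2 clause(s); 1 remain; assigned so far: [3, 5]
unit clause [-6] forces x6=F; simplify:
  satisfied 1 clause(s); 0 remain; assigned so far: [3, 5, 6]

Answer: x3=T x5=T x6=F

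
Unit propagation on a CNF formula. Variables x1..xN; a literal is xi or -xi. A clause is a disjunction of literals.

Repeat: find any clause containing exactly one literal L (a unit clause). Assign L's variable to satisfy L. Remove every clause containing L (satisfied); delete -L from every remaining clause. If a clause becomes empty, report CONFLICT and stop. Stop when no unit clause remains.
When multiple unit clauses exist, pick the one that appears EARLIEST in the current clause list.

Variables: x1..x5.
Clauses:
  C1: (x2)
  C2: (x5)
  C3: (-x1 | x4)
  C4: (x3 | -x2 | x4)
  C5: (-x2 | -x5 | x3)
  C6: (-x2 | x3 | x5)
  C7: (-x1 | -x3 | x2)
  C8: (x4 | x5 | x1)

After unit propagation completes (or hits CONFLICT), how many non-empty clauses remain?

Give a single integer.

unit clause [2] forces x2=T; simplify:
  drop -2 from [3, -2, 4] -> [3, 4]
  drop -2 from [-2, -5, 3] -> [-5, 3]
  drop -2 from [-2, 3, 5] -> [3, 5]
  satisfied 2 clause(s); 6 remain; assigned so far: [2]
unit clause [5] forces x5=T; simplify:
  drop -5 from [-5, 3] -> [3]
  satisfied 3 clause(s); 3 remain; assigned so far: [2, 5]
unit clause [3] forces x3=T; simplify:
  satisfied 2 clause(s); 1 remain; assigned so far: [2, 3, 5]

Answer: 1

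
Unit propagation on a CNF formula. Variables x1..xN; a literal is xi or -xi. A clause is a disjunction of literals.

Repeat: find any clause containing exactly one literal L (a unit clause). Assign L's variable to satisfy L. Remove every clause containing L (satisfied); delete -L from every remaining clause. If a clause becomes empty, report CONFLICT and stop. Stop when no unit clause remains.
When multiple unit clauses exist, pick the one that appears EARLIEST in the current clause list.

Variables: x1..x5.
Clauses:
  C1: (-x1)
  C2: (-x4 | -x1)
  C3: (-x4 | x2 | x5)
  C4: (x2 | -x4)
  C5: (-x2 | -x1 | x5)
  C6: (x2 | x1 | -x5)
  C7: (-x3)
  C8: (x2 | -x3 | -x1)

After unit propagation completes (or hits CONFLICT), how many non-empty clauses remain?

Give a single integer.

unit clause [-1] forces x1=F; simplify:
  drop 1 from [2, 1, -5] -> [2, -5]
  satisfied 4 clause(s); 4 remain; assigned so far: [1]
unit clause [-3] forces x3=F; simplify:
  satisfied 1 clause(s); 3 remain; assigned so far: [1, 3]

Answer: 3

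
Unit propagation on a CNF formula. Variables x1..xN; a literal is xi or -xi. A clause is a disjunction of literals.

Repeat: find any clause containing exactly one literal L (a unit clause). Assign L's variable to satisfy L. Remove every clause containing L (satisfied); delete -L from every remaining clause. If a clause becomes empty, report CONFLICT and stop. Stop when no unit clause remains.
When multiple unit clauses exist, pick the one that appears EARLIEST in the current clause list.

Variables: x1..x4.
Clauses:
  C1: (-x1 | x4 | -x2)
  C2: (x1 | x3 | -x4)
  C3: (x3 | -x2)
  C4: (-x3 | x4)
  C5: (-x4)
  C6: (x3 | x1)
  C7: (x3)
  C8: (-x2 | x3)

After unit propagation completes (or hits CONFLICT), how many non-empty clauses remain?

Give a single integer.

unit clause [-4] forces x4=F; simplify:
  drop 4 from [-1, 4, -2] -> [-1, -2]
  drop 4 from [-3, 4] -> [-3]
  satisfied 2 clause(s); 6 remain; assigned so far: [4]
unit clause [-3] forces x3=F; simplify:
  drop 3 from [3, -2] -> [-2]
  drop 3 from [3, 1] -> [1]
  drop 3 from [3] -> [] (empty!)
  drop 3 from [-2, 3] -> [-2]
  satisfied 1 clause(s); 5 remain; assigned so far: [3, 4]
CONFLICT (empty clause)

Answer: 4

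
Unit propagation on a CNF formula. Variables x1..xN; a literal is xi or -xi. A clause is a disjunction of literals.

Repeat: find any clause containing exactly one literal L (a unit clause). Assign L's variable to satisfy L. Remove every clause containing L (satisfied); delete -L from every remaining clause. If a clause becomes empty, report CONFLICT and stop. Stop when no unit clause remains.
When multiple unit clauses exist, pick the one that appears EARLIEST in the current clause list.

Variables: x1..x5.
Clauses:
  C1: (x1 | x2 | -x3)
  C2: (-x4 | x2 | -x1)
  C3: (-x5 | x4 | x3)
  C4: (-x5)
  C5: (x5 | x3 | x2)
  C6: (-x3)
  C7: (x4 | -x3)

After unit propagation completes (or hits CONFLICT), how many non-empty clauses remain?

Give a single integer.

unit clause [-5] forces x5=F; simplify:
  drop 5 from [5, 3, 2] -> [3, 2]
  satisfied 2 clause(s); 5 remain; assigned so far: [5]
unit clause [-3] forces x3=F; simplify:
  drop 3 from [3, 2] -> [2]
  satisfied 3 clause(s); 2 remain; assigned so far: [3, 5]
unit clause [2] forces x2=T; simplify:
  satisfied 2 clause(s); 0 remain; assigned so far: [2, 3, 5]

Answer: 0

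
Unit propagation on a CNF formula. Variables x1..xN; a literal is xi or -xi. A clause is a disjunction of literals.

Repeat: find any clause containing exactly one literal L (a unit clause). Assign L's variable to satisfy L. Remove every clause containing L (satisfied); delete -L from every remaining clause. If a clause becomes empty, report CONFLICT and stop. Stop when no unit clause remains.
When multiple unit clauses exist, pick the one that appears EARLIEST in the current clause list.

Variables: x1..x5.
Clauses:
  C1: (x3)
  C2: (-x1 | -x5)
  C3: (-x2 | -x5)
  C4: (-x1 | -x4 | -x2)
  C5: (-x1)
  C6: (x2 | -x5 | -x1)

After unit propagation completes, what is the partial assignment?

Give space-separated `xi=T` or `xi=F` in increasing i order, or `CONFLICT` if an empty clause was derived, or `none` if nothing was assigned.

Answer: x1=F x3=T

Derivation:
unit clause [3] forces x3=T; simplify:
  satisfied 1 clause(s); 5 remain; assigned so far: [3]
unit clause [-1] forces x1=F; simplify:
  satisfied 4 clause(s); 1 remain; assigned so far: [1, 3]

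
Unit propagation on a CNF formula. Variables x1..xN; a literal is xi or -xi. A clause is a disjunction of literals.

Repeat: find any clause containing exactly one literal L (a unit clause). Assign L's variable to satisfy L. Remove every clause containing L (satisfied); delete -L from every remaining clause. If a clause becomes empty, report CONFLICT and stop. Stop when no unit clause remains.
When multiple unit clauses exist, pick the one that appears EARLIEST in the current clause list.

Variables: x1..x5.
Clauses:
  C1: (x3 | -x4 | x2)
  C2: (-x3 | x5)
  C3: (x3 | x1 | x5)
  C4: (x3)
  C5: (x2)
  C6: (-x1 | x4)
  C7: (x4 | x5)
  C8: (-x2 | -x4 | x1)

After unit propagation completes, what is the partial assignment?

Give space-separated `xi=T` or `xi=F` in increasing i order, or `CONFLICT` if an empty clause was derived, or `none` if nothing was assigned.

Answer: x2=T x3=T x5=T

Derivation:
unit clause [3] forces x3=T; simplify:
  drop -3 from [-3, 5] -> [5]
  satisfied 3 clause(s); 5 remain; assigned so far: [3]
unit clause [5] forces x5=T; simplify:
  satisfied 2 clause(s); 3 remain; assigned so far: [3, 5]
unit clause [2] forces x2=T; simplify:
  drop -2 from [-2, -4, 1] -> [-4, 1]
  satisfied 1 clause(s); 2 remain; assigned so far: [2, 3, 5]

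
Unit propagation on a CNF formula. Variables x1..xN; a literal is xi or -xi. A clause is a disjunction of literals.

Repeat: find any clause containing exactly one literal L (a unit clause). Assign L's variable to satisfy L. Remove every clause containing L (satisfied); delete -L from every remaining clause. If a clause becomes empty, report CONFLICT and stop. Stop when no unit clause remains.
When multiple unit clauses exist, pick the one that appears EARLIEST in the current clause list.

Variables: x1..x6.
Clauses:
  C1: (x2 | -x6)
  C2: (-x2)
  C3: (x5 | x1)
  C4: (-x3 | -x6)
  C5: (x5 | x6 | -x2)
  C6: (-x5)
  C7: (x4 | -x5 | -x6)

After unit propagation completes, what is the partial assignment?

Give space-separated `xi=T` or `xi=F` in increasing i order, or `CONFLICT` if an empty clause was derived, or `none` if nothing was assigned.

Answer: x1=T x2=F x5=F x6=F

Derivation:
unit clause [-2] forces x2=F; simplify:
  drop 2 from [2, -6] -> [-6]
  satisfied 2 clause(s); 5 remain; assigned so far: [2]
unit clause [-6] forces x6=F; simplify:
  satisfied 3 clause(s); 2 remain; assigned so far: [2, 6]
unit clause [-5] forces x5=F; simplify:
  drop 5 from [5, 1] -> [1]
  satisfied 1 clause(s); 1 remain; assigned so far: [2, 5, 6]
unit clause [1] forces x1=T; simplify:
  satisfied 1 clause(s); 0 remain; assigned so far: [1, 2, 5, 6]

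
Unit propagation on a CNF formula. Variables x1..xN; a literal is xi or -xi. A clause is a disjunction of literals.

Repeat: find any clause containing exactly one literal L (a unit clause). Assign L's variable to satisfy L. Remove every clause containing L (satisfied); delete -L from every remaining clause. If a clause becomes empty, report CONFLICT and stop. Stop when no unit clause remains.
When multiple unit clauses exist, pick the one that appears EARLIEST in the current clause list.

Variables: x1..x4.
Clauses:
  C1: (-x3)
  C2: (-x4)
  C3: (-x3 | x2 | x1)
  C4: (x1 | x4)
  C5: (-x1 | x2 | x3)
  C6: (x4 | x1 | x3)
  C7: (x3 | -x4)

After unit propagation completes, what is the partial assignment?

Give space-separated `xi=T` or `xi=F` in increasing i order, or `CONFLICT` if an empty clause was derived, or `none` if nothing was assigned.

unit clause [-3] forces x3=F; simplify:
  drop 3 from [-1, 2, 3] -> [-1, 2]
  drop 3 from [4, 1, 3] -> [4, 1]
  drop 3 from [3, -4] -> [-4]
  satisfied 2 clause(s); 5 remain; assigned so far: [3]
unit clause [-4] forces x4=F; simplify:
  drop 4 from [1, 4] -> [1]
  drop 4 from [4, 1] -> [1]
  satisfied 2 clause(s); 3 remain; assigned so far: [3, 4]
unit clause [1] forces x1=T; simplify:
  drop -1 from [-1, 2] -> [2]
  satisfied 2 clause(s); 1 remain; assigned so far: [1, 3, 4]
unit clause [2] forces x2=T; simplify:
  satisfied 1 clause(s); 0 remain; assigned so far: [1, 2, 3, 4]

Answer: x1=T x2=T x3=F x4=F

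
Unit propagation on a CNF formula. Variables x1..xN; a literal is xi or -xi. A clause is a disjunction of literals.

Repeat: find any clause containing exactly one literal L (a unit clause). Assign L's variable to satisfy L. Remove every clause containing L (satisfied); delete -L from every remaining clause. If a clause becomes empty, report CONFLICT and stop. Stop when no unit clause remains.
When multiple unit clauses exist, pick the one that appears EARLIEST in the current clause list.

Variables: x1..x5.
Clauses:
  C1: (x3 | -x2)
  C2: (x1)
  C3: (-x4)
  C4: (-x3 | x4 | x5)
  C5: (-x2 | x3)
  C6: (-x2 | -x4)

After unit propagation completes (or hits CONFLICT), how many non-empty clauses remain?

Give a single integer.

unit clause [1] forces x1=T; simplify:
  satisfied 1 clause(s); 5 remain; assigned so far: [1]
unit clause [-4] forces x4=F; simplify:
  drop 4 from [-3, 4, 5] -> [-3, 5]
  satisfied 2 clause(s); 3 remain; assigned so far: [1, 4]

Answer: 3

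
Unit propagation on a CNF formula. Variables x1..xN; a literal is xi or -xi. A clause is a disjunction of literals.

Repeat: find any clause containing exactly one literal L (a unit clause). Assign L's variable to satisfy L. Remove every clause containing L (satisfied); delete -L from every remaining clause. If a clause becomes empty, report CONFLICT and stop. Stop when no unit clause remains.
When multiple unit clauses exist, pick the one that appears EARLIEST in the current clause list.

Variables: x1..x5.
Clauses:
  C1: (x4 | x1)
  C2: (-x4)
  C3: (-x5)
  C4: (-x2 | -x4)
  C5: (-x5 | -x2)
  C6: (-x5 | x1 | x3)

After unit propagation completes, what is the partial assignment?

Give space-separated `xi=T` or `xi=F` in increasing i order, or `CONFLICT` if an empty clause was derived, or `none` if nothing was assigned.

unit clause [-4] forces x4=F; simplify:
  drop 4 from [4, 1] -> [1]
  satisfied 2 clause(s); 4 remain; assigned so far: [4]
unit clause [1] forces x1=T; simplify:
  satisfied 2 clause(s); 2 remain; assigned so far: [1, 4]
unit clause [-5] forces x5=F; simplify:
  satisfied 2 clause(s); 0 remain; assigned so far: [1, 4, 5]

Answer: x1=T x4=F x5=F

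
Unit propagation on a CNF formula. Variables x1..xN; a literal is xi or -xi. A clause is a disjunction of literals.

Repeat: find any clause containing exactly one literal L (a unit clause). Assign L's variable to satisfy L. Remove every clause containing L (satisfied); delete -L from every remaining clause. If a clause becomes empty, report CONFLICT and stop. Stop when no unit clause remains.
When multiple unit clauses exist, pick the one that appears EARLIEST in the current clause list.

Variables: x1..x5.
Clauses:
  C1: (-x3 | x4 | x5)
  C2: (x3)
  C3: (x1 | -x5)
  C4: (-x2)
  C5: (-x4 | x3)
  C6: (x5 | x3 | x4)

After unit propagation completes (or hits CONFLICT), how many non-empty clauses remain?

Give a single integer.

Answer: 2

Derivation:
unit clause [3] forces x3=T; simplify:
  drop -3 from [-3, 4, 5] -> [4, 5]
  satisfied 3 clause(s); 3 remain; assigned so far: [3]
unit clause [-2] forces x2=F; simplify:
  satisfied 1 clause(s); 2 remain; assigned so far: [2, 3]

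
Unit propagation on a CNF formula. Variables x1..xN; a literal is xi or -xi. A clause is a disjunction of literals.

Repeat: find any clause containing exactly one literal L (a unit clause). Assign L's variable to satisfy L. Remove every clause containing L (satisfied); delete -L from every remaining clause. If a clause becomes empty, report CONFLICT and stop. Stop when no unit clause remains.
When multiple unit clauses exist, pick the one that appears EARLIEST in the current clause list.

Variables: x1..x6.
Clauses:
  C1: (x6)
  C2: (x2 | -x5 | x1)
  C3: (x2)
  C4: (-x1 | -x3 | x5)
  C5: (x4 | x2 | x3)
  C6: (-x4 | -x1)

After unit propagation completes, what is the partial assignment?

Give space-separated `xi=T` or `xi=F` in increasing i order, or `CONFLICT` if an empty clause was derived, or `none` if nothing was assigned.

unit clause [6] forces x6=T; simplify:
  satisfied 1 clause(s); 5 remain; assigned so far: [6]
unit clause [2] forces x2=T; simplify:
  satisfied 3 clause(s); 2 remain; assigned so far: [2, 6]

Answer: x2=T x6=T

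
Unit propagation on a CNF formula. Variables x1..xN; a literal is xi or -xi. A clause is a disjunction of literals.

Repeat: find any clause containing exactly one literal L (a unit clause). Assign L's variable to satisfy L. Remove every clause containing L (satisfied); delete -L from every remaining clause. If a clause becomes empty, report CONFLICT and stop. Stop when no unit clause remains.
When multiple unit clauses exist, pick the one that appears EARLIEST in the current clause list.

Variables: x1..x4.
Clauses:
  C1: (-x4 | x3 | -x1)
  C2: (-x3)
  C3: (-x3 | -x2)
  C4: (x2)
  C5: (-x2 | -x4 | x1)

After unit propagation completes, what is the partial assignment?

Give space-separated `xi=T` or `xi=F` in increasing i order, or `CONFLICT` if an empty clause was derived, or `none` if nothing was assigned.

unit clause [-3] forces x3=F; simplify:
  drop 3 from [-4, 3, -1] -> [-4, -1]
  satisfied 2 clause(s); 3 remain; assigned so far: [3]
unit clause [2] forces x2=T; simplify:
  drop -2 from [-2, -4, 1] -> [-4, 1]
  satisfied 1 clause(s); 2 remain; assigned so far: [2, 3]

Answer: x2=T x3=F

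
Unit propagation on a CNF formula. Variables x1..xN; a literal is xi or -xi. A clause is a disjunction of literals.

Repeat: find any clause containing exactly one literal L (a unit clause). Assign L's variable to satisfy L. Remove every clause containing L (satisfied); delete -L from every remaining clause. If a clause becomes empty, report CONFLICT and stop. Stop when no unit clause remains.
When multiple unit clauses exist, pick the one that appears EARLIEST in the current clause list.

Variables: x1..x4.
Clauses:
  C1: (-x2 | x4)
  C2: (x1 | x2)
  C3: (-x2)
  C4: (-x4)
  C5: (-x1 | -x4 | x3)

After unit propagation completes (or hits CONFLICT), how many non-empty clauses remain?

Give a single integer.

unit clause [-2] forces x2=F; simplify:
  drop 2 from [1, 2] -> [1]
  satisfied 2 clause(s); 3 remain; assigned so far: [2]
unit clause [1] forces x1=T; simplify:
  drop -1 from [-1, -4, 3] -> [-4, 3]
  satisfied 1 clause(s); 2 remain; assigned so far: [1, 2]
unit clause [-4] forces x4=F; simplify:
  satisfied 2 clause(s); 0 remain; assigned so far: [1, 2, 4]

Answer: 0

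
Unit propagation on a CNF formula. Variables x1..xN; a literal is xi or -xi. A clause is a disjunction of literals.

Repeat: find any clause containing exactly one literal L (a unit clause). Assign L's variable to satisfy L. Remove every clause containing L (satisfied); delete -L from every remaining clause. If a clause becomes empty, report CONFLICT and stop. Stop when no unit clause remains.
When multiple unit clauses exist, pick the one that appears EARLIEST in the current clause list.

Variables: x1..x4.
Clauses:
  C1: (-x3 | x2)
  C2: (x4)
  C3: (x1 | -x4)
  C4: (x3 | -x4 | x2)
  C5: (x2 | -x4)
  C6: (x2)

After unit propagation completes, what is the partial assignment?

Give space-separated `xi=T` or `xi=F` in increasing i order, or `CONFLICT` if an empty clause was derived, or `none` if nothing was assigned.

Answer: x1=T x2=T x4=T

Derivation:
unit clause [4] forces x4=T; simplify:
  drop -4 from [1, -4] -> [1]
  drop -4 from [3, -4, 2] -> [3, 2]
  drop -4 from [2, -4] -> [2]
  satisfied 1 clause(s); 5 remain; assigned so far: [4]
unit clause [1] forces x1=T; simplify:
  satisfied 1 clause(s); 4 remain; assigned so far: [1, 4]
unit clause [2] forces x2=T; simplify:
  satisfied 4 clause(s); 0 remain; assigned so far: [1, 2, 4]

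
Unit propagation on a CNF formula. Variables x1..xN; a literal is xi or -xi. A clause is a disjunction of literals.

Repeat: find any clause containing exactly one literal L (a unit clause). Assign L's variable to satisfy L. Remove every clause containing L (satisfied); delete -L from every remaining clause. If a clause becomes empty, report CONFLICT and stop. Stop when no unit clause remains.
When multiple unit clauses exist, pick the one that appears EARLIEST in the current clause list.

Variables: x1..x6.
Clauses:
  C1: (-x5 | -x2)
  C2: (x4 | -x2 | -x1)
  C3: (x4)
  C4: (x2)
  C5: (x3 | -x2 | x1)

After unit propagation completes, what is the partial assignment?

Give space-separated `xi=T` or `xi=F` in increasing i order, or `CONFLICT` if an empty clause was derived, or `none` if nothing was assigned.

unit clause [4] forces x4=T; simplify:
  satisfied 2 clause(s); 3 remain; assigned so far: [4]
unit clause [2] forces x2=T; simplify:
  drop -2 from [-5, -2] -> [-5]
  drop -2 from [3, -2, 1] -> [3, 1]
  satisfied 1 clause(s); 2 remain; assigned so far: [2, 4]
unit clause [-5] forces x5=F; simplify:
  satisfied 1 clause(s); 1 remain; assigned so far: [2, 4, 5]

Answer: x2=T x4=T x5=F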